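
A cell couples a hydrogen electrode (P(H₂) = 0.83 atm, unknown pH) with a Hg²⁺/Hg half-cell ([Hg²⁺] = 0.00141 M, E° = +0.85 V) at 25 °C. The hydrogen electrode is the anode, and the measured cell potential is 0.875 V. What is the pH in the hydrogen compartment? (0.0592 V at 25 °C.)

E°_cell = 0.85 V and n = 2.
log Q = n(E° − E)/0.0592 = 2×(0.85 − 0.875)/0.0592 = -0.845.
With Q = [H⁺]^2 / ([Hg²⁺]·P(H₂)), solving for [H⁺] gives log[H⁺] = -1.888, so pH = 1.89.

pH = 1.89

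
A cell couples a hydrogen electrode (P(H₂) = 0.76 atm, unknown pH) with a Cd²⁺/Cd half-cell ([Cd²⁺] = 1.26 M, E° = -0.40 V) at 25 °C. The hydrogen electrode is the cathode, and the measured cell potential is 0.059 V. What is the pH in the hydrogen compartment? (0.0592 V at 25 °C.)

pH = 5.77

E°_cell = 0.40 V and n = 2.
log Q = n(E° − E)/0.0592 = 2×(0.40 − 0.059)/0.0592 = 11.520.
With Q = [Cd²⁺]·P(H₂) / [H⁺]^2, solving for [H⁺] gives log[H⁺] = -5.770, so pH = 5.77.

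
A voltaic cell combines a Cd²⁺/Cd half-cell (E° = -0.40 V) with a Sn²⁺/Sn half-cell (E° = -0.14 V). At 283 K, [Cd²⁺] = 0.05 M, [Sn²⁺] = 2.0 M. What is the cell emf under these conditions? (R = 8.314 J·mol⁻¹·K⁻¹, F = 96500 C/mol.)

The Sn²⁺/Sn couple has the higher reduction potential and acts as the cathode, so E°_cell = -0.14 − (-0.40) = 0.26 V.
Balancing electrons gives n = 2; the reaction quotient is Q = [Cd²⁺]/[Sn²⁺] = 0.0250.
E = E° − (RT/nF) ln Q = 0.26 − (8.314×283)/(2×96500) × (-3.689) = 0.260 + 0.045 = 0.305 V.

0.305 V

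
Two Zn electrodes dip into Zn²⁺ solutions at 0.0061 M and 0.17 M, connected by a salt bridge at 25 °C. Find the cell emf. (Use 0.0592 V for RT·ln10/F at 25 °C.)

Both half-cells are Zn²⁺/Zn, so E°_cell = 0. The concentrated side is the cathode; the cell reaction moves Zn²⁺ from high to low concentration with n = 2.
Q = [Zn²⁺]_dilute/[Zn²⁺]_conc = 0.0061/0.17 = 0.0359.
E = 0 − (0.0592/2) log Q = −(0.0592/2)(-1.445) = 0.0428 V.

0.043 V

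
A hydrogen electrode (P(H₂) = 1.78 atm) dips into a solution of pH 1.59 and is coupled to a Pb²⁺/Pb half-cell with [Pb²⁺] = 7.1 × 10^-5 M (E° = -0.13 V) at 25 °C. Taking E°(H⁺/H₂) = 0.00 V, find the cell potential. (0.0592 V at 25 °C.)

0.15 V

The hydrogen couple is the cathode, so E°_cell = 0.13 V; n = 2.
[H⁺] = 10^(−1.59) = 0.026 M, and Q = [Pb²⁺]·P(H₂) / [H⁺]^2 = 0.191.
E = E° − (0.0592/2) log Q = 0.13 − (0.0592/2)(-0.718) = 0.151 V.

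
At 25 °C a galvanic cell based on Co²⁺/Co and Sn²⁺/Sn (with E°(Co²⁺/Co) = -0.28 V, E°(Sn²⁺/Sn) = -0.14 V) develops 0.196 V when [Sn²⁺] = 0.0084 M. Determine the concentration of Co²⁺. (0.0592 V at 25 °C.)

1.1 × 10^-4 M

From the Nernst equation, log Q = n(E° − E)/0.0592 = 2(0.14 − 0.196)/0.0592 = -1.892, so Q = 0.0128.
With Q = [Co²⁺]/[Sn²⁺] and the known concentrations, [Co²⁺] in the numerator gives [Co²⁺] = 1.1 × 10^-4 M.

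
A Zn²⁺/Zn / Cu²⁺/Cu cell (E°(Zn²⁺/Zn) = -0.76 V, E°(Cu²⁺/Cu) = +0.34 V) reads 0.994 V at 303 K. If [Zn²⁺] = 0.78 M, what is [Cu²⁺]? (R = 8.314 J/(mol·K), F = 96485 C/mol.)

From the Nernst equation, ln Q = nF(E° − E)/RT = 2×96485×(1.10 − 0.994)/(8.314×303) = 8.120, so Q = 3360.
With Q = [Zn²⁺]/[Cu²⁺] and the known concentrations, [Cu²⁺] in the denominator gives [Cu²⁺] = 2.3 × 10^-4 M.

2.3 × 10^-4 M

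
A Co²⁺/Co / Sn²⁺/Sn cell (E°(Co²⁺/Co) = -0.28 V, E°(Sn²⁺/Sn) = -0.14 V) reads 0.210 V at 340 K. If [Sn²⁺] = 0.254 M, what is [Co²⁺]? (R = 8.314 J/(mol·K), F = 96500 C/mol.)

0.0021 M

From the Nernst equation, ln Q = nF(E° − E)/RT = 2×96500×(0.14 − 0.210)/(8.314×340) = -4.779, so Q = 0.00840.
With Q = [Co²⁺]/[Sn²⁺] and the known concentrations, [Co²⁺] in the numerator gives [Co²⁺] = 0.0021 M.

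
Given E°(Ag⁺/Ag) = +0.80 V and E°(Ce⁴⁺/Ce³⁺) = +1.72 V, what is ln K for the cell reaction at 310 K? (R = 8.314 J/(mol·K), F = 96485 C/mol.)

ln K = 34.4

E°_cell = +1.72 − (+0.80) = 0.92 V, with n = 1 electron transferred.
At equilibrium E = 0, so the Nernst equation gives ln K = nFE°/RT = (1)(96485)(0.92)/((8.314)(310)) = 34.44.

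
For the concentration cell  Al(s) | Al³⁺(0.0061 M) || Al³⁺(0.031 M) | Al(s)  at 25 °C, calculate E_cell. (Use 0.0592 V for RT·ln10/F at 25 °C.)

Both half-cells are Al³⁺/Al, so E°_cell = 0. The concentrated side is the cathode; the cell reaction moves Al³⁺ from high to low concentration with n = 3.
Q = [Al³⁺]_dilute/[Al³⁺]_conc = 0.0061/0.031 = 0.197.
E = 0 − (0.0592/3) log Q = −(0.0592/3)(-0.706) = 0.0139 V.

0.014 V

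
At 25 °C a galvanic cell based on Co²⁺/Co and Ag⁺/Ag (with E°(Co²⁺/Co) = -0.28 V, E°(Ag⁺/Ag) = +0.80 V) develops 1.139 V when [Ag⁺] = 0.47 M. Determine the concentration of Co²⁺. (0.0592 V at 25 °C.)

From the Nernst equation, log Q = n(E° − E)/0.0592 = 2(1.08 − 1.139)/0.0592 = -1.993, so Q = 0.0102.
With Q = [Co²⁺]/[Ag⁺]^2 and the known concentrations, [Co²⁺] in the numerator gives [Co²⁺] = 0.0022 M.

0.0022 M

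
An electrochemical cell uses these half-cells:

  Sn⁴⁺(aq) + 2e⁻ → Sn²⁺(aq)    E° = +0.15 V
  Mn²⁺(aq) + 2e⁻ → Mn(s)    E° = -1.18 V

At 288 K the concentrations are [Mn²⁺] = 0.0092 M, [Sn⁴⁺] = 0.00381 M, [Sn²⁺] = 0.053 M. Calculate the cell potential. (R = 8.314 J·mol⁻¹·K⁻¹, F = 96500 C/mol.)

1.36 V

The Sn⁴⁺/Sn²⁺ couple has the higher reduction potential and acts as the cathode, so E°_cell = +0.15 − (-1.18) = 1.33 V.
Balancing electrons gives n = 2; the reaction quotient is Q = [Mn²⁺]·[Sn²⁺]/[Sn⁴⁺] = 0.128.
E = E° − (RT/nF) ln Q = 1.33 − (8.314×288)/(2×96500) × (-2.056) = 1.330 + 0.026 = 1.356 V.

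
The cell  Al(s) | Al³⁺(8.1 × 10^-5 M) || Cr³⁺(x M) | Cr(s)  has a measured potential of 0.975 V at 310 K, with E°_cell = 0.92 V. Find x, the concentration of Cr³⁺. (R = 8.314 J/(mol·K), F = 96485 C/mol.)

From the Nernst equation, ln Q = nF(E° − E)/RT = 3×96485×(0.92 − 0.975)/(8.314×310) = -6.177, so Q = 0.00208.
With Q = [Al³⁺]/[Cr³⁺] and the known concentrations, [Cr³⁺] in the denominator gives [Cr³⁺] = 0.039 M.

0.039 M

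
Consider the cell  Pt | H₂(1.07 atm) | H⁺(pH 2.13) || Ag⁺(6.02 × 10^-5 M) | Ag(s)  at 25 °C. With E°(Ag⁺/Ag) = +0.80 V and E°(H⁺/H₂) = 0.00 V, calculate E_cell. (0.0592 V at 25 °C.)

0.68 V

The Ag⁺/Ag couple is the cathode, so E°_cell = 0.80 V; n = 2.
[H⁺] = 10^(−2.13) = 0.0074 M, and Q = [H⁺]^2 / ([Ag⁺]^2·P(H₂)) = 1.42 × 10^4.
E = E° − (0.0592/2) log Q = 0.80 − (0.0592/2)(4.151) = 0.677 V.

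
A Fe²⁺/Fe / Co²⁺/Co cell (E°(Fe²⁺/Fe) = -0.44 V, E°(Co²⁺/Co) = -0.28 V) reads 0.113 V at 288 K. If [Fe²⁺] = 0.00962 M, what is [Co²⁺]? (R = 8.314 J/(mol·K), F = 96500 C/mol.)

From the Nernst equation, ln Q = nF(E° − E)/RT = 2×96500×(0.16 − 0.113)/(8.314×288) = 3.788, so Q = 44.2.
With Q = [Fe²⁺]/[Co²⁺] and the known concentrations, [Co²⁺] in the denominator gives [Co²⁺] = 2.2 × 10^-4 M.

2.2 × 10^-4 M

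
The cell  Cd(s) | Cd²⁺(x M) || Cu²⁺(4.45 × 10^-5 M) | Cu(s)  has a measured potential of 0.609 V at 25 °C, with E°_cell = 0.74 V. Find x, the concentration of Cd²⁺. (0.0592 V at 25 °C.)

1.2 M

From the Nernst equation, log Q = n(E° − E)/0.0592 = 2(0.74 − 0.609)/0.0592 = 4.426, so Q = 2.66 × 10^4.
With Q = [Cd²⁺]/[Cu²⁺] and the known concentrations, [Cd²⁺] in the numerator gives [Cd²⁺] = 1.2 M.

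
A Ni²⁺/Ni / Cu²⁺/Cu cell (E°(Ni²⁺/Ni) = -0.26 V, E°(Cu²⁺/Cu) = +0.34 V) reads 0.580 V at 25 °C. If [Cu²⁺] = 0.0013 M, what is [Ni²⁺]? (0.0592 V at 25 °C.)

From the Nernst equation, log Q = n(E° − E)/0.0592 = 2(0.60 − 0.580)/0.0592 = 0.676, so Q = 4.74.
With Q = [Ni²⁺]/[Cu²⁺] and the known concentrations, [Ni²⁺] in the numerator gives [Ni²⁺] = 0.0062 M.

0.0062 M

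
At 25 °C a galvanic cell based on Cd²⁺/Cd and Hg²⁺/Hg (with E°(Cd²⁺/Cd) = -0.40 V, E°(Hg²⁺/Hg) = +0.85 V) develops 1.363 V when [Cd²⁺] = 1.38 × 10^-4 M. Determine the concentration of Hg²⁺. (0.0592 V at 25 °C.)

From the Nernst equation, log Q = n(E° − E)/0.0592 = 2(1.25 − 1.363)/0.0592 = -3.818, so Q = 1.52 × 10^-4.
With Q = [Cd²⁺]/[Hg²⁺] and the known concentrations, [Hg²⁺] in the denominator gives [Hg²⁺] = 0.91 M.

0.91 M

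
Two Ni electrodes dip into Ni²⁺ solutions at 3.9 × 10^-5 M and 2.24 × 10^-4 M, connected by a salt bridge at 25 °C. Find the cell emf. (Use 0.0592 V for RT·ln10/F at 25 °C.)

0.022 V

Both half-cells are Ni²⁺/Ni, so E°_cell = 0. The concentrated side is the cathode; the cell reaction moves Ni²⁺ from high to low concentration with n = 2.
Q = [Ni²⁺]_dilute/[Ni²⁺]_conc = 3.9 × 10^-5/2.24 × 10^-4 = 0.174.
E = 0 − (0.0592/2) log Q = −(0.0592/2)(-0.759) = 0.0225 V.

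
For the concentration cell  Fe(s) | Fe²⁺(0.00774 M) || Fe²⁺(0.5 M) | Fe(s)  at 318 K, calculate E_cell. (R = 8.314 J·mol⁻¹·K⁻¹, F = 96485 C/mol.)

Both half-cells are Fe²⁺/Fe, so E°_cell = 0. The concentrated side is the cathode; the cell reaction moves Fe²⁺ from high to low concentration with n = 2.
Q = [Fe²⁺]_dilute/[Fe²⁺]_conc = 0.00774/0.5 = 0.0155.
E = 0 − (RT/nF) ln Q = −((8.314×318)/(2×96485))(-4.168) = 0.0571 V.

0.057 V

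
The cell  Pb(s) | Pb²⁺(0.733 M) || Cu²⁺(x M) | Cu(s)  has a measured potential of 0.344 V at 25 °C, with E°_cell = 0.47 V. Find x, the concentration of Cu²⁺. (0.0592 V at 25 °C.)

From the Nernst equation, log Q = n(E° − E)/0.0592 = 2(0.47 − 0.344)/0.0592 = 4.257, so Q = 1.81 × 10^4.
With Q = [Pb²⁺]/[Cu²⁺] and the known concentrations, [Cu²⁺] in the denominator gives [Cu²⁺] = 4.1 × 10^-5 M.

4.1 × 10^-5 M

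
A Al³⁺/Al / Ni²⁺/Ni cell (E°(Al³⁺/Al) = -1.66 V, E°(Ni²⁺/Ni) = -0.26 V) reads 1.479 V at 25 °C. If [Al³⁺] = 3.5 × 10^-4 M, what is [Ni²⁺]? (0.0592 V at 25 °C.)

2.3 M

From the Nernst equation, log Q = n(E° − E)/0.0592 = 6(1.40 − 1.479)/0.0592 = -8.007, so Q = 9.85 × 10^-9.
With Q = [Al³⁺]^2/[Ni²⁺]^3 and the known concentrations, [Ni²⁺]^3 in the denominator gives [Ni²⁺] = 2.3 M.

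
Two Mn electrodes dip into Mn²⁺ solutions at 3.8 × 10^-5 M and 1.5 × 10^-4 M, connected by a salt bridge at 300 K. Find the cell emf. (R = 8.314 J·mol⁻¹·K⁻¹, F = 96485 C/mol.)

0.018 V

Both half-cells are Mn²⁺/Mn, so E°_cell = 0. The concentrated side is the cathode; the cell reaction moves Mn²⁺ from high to low concentration with n = 2.
Q = [Mn²⁺]_dilute/[Mn²⁺]_conc = 3.8 × 10^-5/1.5 × 10^-4 = 0.253.
E = 0 − (RT/nF) ln Q = −((8.314×300)/(2×96485))(-1.373) = 0.0177 V.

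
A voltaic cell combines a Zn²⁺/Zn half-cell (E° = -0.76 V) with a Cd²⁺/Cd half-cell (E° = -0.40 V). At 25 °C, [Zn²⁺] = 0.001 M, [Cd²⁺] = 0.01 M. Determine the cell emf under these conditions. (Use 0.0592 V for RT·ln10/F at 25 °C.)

0.390 V

The Cd²⁺/Cd couple has the higher reduction potential and acts as the cathode, so E°_cell = -0.40 − (-0.76) = 0.36 V.
Balancing electrons gives n = 2; the reaction quotient is Q = [Zn²⁺]/[Cd²⁺] = 0.100.
At 25 °C, E = E° − (0.0592/n) log Q = 0.36 − (0.0592/2)(-1.000) = 0.360 + 0.030 = 0.390 V.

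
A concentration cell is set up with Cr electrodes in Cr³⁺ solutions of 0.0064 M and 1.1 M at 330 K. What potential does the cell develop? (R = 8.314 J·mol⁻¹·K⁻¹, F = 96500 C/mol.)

Both half-cells are Cr³⁺/Cr, so E°_cell = 0. The concentrated side is the cathode; the cell reaction moves Cr³⁺ from high to low concentration with n = 3.
Q = [Cr³⁺]_dilute/[Cr³⁺]_conc = 0.0064/1.1 = 0.00582.
E = 0 − (RT/nF) ln Q = −((8.314×330)/(3×96500))(-5.147) = 0.0488 V.

0.049 V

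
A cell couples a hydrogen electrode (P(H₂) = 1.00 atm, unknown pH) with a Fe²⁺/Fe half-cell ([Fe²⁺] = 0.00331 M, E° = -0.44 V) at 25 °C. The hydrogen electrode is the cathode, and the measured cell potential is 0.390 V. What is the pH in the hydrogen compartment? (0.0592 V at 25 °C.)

pH = 2.08

E°_cell = 0.44 V and n = 2.
log Q = n(E° − E)/0.0592 = 2×(0.44 − 0.390)/0.0592 = 1.689.
With Q = [Fe²⁺]·P(H₂) / [H⁺]^2, solving for [H⁺] gives log[H⁺] = -2.085, so pH = 2.08.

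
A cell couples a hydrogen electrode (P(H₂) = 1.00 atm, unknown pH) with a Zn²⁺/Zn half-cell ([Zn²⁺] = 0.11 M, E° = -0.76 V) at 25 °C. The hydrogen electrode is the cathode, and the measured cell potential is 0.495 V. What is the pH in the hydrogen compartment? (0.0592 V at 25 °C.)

pH = 4.96

E°_cell = 0.76 V and n = 2.
log Q = n(E° − E)/0.0592 = 2×(0.76 − 0.495)/0.0592 = 8.953.
With Q = [Zn²⁺]·P(H₂) / [H⁺]^2, solving for [H⁺] gives log[H⁺] = -4.956, so pH = 4.96.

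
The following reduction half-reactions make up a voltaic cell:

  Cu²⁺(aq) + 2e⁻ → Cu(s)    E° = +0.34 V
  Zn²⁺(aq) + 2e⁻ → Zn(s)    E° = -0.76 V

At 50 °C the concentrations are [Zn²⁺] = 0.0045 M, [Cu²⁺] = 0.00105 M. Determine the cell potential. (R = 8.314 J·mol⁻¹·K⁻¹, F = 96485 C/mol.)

1.08 V

The Cu²⁺/Cu couple has the higher reduction potential and acts as the cathode, so E°_cell = +0.34 − (-0.76) = 1.10 V.
Balancing electrons gives n = 2; the reaction quotient is Q = [Zn²⁺]/[Cu²⁺] = 4.29.
E = E° − (RT/nF) ln Q = 1.10 − (8.314×323)/(2×96485) × (1.455) = 1.100 − 0.020 = 1.080 V.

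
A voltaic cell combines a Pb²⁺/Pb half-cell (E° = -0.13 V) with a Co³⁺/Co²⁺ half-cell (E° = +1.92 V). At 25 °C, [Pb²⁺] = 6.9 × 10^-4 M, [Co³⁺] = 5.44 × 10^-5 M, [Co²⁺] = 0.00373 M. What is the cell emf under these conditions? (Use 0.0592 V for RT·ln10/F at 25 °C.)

2.03 V

The Co³⁺/Co²⁺ couple has the higher reduction potential and acts as the cathode, so E°_cell = +1.92 − (-0.13) = 2.05 V.
Balancing electrons gives n = 2; the reaction quotient is Q = [Pb²⁺]·[Co²⁺]^2/[Co³⁺]^2 = 3.24.
At 25 °C, E = E° − (0.0592/n) log Q = 2.05 − (0.0592/2)(0.511) = 2.050 − 0.015 = 2.035 V.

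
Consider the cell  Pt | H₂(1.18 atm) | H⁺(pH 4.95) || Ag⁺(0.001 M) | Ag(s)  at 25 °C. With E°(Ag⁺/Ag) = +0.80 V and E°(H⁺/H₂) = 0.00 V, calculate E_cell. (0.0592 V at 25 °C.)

0.92 V

The Ag⁺/Ag couple is the cathode, so E°_cell = 0.80 V; n = 2.
[H⁺] = 10^(−4.95) = 1.1 × 10^-5 M, and Q = [H⁺]^2 / ([Ag⁺]^2·P(H₂)) = 1.07 × 10^-4.
E = E° − (0.0592/2) log Q = 0.80 − (0.0592/2)(-3.972) = 0.918 V.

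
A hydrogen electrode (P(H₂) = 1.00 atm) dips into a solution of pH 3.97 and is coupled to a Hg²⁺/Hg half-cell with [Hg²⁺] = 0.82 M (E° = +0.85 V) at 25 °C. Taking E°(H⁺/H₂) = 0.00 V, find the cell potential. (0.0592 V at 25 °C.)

1.08 V

The Hg²⁺/Hg couple is the cathode, so E°_cell = 0.85 V; n = 2.
[H⁺] = 10^(−3.97) = 1.1 × 10^-4 M, and Q = [H⁺]^2 / ([Hg²⁺]·P(H₂)) = 1.4 × 10^-8.
E = E° − (0.0592/2) log Q = 0.85 − (0.0592/2)(-7.854) = 1.082 V.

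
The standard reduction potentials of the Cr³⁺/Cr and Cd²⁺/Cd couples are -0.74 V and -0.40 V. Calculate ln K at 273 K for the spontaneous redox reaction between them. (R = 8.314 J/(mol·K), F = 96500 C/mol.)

ln K = 86.7

E°_cell = -0.40 − (-0.74) = 0.34 V, with n = 6 electrons transferred.
At equilibrium E = 0, so the Nernst equation gives ln K = nFE°/RT = (6)(96500)(0.34)/((8.314)(273)) = 86.73.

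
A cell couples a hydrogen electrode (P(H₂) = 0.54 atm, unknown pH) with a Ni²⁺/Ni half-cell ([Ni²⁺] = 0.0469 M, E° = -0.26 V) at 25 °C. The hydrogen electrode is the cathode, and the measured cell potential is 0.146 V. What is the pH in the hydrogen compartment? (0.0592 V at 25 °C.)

E°_cell = 0.26 V and n = 2.
log Q = n(E° − E)/0.0592 = 2×(0.26 − 0.146)/0.0592 = 3.851.
With Q = [Ni²⁺]·P(H₂) / [H⁺]^2, solving for [H⁺] gives log[H⁺] = -2.724, so pH = 2.72.

pH = 2.72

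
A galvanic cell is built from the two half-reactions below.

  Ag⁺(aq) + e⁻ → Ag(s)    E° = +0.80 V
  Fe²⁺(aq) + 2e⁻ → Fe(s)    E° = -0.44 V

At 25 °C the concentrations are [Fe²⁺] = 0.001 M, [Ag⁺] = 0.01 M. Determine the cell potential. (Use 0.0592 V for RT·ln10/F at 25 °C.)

The Ag⁺/Ag couple has the higher reduction potential and acts as the cathode, so E°_cell = +0.80 − (-0.44) = 1.24 V.
Balancing electrons gives n = 2; the reaction quotient is Q = [Fe²⁺]/[Ag⁺]^2 = 10.0.
At 25 °C, E = E° − (0.0592/n) log Q = 1.24 − (0.0592/2)(1.000) = 1.240 − 0.030 = 1.210 V.

1.21 V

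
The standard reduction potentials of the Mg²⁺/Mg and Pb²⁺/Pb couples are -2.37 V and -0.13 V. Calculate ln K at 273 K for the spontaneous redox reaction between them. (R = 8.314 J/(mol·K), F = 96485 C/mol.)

ln K = 190.4

E°_cell = -0.13 − (-2.37) = 2.24 V, with n = 2 electrons transferred.
At equilibrium E = 0, so the Nernst equation gives ln K = nFE°/RT = (2)(96485)(2.24)/((8.314)(273)) = 190.44.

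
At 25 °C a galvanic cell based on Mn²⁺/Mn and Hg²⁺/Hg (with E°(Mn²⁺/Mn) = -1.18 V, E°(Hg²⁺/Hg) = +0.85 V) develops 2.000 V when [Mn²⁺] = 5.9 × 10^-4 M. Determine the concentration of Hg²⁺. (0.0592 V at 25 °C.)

From the Nernst equation, log Q = n(E° − E)/0.0592 = 2(2.03 − 2.000)/0.0592 = 1.014, so Q = 10.3.
With Q = [Mn²⁺]/[Hg²⁺] and the known concentrations, [Hg²⁺] in the denominator gives [Hg²⁺] = 5.7 × 10^-5 M.

5.7 × 10^-5 M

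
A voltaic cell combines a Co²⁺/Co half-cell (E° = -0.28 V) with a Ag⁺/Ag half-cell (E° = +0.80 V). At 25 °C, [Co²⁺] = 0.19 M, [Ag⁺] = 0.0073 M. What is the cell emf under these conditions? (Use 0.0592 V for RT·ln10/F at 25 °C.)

0.975 V

The Ag⁺/Ag couple has the higher reduction potential and acts as the cathode, so E°_cell = +0.80 − (-0.28) = 1.08 V.
Balancing electrons gives n = 2; the reaction quotient is Q = [Co²⁺]/[Ag⁺]^2 = 3570.
At 25 °C, E = E° − (0.0592/n) log Q = 1.08 − (0.0592/2)(3.552) = 1.080 − 0.105 = 0.975 V.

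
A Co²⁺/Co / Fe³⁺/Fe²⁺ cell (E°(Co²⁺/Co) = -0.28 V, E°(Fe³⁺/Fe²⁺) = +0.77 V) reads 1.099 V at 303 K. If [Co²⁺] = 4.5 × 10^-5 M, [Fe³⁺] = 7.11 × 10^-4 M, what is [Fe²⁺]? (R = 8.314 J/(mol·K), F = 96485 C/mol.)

0.016 M

From the Nernst equation, ln Q = nF(E° − E)/RT = 2×96485×(1.05 − 1.099)/(8.314×303) = -3.753, so Q = 0.0234.
With Q = [Co²⁺]·[Fe²⁺]^2/[Fe³⁺]^2 and the known concentrations, [Fe²⁺]^2 in the numerator gives [Fe²⁺] = 0.016 M.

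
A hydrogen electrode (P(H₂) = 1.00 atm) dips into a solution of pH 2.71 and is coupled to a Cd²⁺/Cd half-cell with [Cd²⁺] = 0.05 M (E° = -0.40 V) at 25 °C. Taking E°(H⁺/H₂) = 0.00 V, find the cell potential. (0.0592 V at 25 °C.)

The hydrogen couple is the cathode, so E°_cell = 0.40 V; n = 2.
[H⁺] = 10^(−2.71) = 0.0019 M, and Q = [Cd²⁺]·P(H₂) / [H⁺]^2 = 1.32 × 10^4.
E = E° − (0.0592/2) log Q = 0.40 − (0.0592/2)(4.119) = 0.278 V.

0.28 V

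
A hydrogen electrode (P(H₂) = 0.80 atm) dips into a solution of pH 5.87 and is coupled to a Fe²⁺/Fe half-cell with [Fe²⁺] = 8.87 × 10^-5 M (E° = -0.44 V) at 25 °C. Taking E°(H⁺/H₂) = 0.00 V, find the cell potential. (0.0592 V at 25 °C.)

The hydrogen couple is the cathode, so E°_cell = 0.44 V; n = 2.
[H⁺] = 10^(−5.87) = 1.3 × 10^-6 M, and Q = [Fe²⁺]·P(H₂) / [H⁺]^2 = 3.9 × 10^7.
E = E° − (0.0592/2) log Q = 0.44 − (0.0592/2)(7.591) = 0.215 V.

0.22 V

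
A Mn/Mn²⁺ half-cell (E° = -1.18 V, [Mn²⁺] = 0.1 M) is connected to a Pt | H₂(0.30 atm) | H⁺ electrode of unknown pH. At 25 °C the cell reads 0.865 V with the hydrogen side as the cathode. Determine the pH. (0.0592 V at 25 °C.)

pH = 6.08

E°_cell = 1.18 V and n = 2.
log Q = n(E° − E)/0.0592 = 2×(1.18 − 0.865)/0.0592 = 10.642.
With Q = [Mn²⁺]·P(H₂) / [H⁺]^2, solving for [H⁺] gives log[H⁺] = -6.082, so pH = 6.08.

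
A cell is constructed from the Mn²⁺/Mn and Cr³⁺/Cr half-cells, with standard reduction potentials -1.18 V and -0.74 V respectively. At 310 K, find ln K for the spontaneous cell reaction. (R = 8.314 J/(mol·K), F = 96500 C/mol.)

ln K = 98.8

E°_cell = -0.74 − (-1.18) = 0.44 V, with n = 6 electrons transferred.
At equilibrium E = 0, so the Nernst equation gives ln K = nFE°/RT = (6)(96500)(0.44)/((8.314)(310)) = 98.85.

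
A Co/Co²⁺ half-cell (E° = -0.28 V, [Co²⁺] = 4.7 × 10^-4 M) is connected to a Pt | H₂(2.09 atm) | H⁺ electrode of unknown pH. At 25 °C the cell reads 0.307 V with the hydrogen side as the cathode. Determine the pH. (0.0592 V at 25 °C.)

pH = 1.05

E°_cell = 0.28 V and n = 2.
log Q = n(E° − E)/0.0592 = 2×(0.28 − 0.307)/0.0592 = -0.912.
With Q = [Co²⁺]·P(H₂) / [H⁺]^2, solving for [H⁺] gives log[H⁺] = -1.048, so pH = 1.05.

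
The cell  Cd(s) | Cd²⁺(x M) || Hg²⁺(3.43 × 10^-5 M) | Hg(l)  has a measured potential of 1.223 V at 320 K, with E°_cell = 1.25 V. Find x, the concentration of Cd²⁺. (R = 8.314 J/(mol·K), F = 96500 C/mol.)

From the Nernst equation, ln Q = nF(E° − E)/RT = 2×96500×(1.25 − 1.223)/(8.314×320) = 1.959, so Q = 7.09.
With Q = [Cd²⁺]/[Hg²⁺] and the known concentrations, [Cd²⁺] in the numerator gives [Cd²⁺] = 2.4 × 10^-4 M.

2.4 × 10^-4 M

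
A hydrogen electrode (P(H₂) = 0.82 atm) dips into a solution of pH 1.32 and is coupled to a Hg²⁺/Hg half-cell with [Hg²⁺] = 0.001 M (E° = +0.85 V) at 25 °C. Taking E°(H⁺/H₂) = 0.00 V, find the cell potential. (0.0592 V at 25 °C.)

0.84 V

The Hg²⁺/Hg couple is the cathode, so E°_cell = 0.85 V; n = 2.
[H⁺] = 10^(−1.32) = 0.048 M, and Q = [H⁺]^2 / ([Hg²⁺]·P(H₂)) = 2.79.
E = E° − (0.0592/2) log Q = 0.85 − (0.0592/2)(0.446) = 0.837 V.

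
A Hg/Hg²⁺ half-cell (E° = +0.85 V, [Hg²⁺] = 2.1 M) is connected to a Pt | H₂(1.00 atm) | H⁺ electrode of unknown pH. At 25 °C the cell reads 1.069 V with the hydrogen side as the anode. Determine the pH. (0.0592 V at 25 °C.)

E°_cell = 0.85 V and n = 2.
log Q = n(E° − E)/0.0592 = 2×(0.85 − 1.069)/0.0592 = -7.399.
With Q = [H⁺]^2 / ([Hg²⁺]·P(H₂)), solving for [H⁺] gives log[H⁺] = -3.538, so pH = 3.54.

pH = 3.54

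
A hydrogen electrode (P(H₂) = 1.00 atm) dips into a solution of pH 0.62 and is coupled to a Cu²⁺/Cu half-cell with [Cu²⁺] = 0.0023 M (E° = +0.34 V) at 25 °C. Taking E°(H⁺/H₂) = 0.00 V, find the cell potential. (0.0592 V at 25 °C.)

The Cu²⁺/Cu couple is the cathode, so E°_cell = 0.34 V; n = 2.
[H⁺] = 10^(−0.62) = 0.24 M, and Q = [H⁺]^2 / ([Cu²⁺]·P(H₂)) = 25.0.
E = E° − (0.0592/2) log Q = 0.34 − (0.0592/2)(1.398) = 0.299 V.

0.30 V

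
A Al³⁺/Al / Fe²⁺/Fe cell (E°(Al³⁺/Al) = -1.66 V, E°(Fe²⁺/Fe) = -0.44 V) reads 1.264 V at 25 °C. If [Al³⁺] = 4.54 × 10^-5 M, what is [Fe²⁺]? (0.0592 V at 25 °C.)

0.039 M

From the Nernst equation, log Q = n(E° − E)/0.0592 = 6(1.22 − 1.264)/0.0592 = -4.459, so Q = 3.47 × 10^-5.
With Q = [Al³⁺]^2/[Fe²⁺]^3 and the known concentrations, [Fe²⁺]^3 in the denominator gives [Fe²⁺] = 0.039 M.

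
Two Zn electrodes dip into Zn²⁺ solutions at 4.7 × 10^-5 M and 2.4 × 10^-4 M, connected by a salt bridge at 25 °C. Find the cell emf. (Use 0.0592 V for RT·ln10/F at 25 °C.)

0.021 V

Both half-cells are Zn²⁺/Zn, so E°_cell = 0. The concentrated side is the cathode; the cell reaction moves Zn²⁺ from high to low concentration with n = 2.
Q = [Zn²⁺]_dilute/[Zn²⁺]_conc = 4.7 × 10^-5/2.4 × 10^-4 = 0.196.
E = 0 − (0.0592/2) log Q = −(0.0592/2)(-0.708) = 0.0210 V.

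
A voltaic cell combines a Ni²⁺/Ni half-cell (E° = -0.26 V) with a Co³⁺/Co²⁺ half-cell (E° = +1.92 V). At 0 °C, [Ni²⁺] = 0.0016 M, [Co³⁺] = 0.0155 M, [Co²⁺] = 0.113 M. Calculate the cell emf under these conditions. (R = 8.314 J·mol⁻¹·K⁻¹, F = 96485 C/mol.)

The Co³⁺/Co²⁺ couple has the higher reduction potential and acts as the cathode, so E°_cell = +1.92 − (-0.26) = 2.18 V.
Balancing electrons gives n = 2; the reaction quotient is Q = [Ni²⁺]·[Co²⁺]^2/[Co³⁺]^2 = 0.0850.
E = E° − (RT/nF) ln Q = 2.18 − (8.314×273)/(2×96485) × (-2.465) = 2.180 + 0.029 = 2.209 V.

2.21 V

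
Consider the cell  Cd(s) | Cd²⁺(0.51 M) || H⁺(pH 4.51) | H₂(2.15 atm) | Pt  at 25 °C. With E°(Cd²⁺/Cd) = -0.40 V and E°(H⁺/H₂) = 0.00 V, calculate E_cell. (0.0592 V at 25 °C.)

The hydrogen couple is the cathode, so E°_cell = 0.40 V; n = 2.
[H⁺] = 10^(−4.51) = 3.1 × 10^-5 M, and Q = [Cd²⁺]·P(H₂) / [H⁺]^2 = 1.15 × 10^9.
E = E° − (0.0592/2) log Q = 0.40 − (0.0592/2)(9.060) = 0.132 V.

0.13 V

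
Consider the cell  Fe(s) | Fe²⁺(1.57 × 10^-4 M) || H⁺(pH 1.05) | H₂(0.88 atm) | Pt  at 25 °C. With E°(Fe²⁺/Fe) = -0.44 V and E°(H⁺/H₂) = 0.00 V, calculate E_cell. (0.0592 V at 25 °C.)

0.49 V

The hydrogen couple is the cathode, so E°_cell = 0.44 V; n = 2.
[H⁺] = 10^(−1.05) = 0.089 M, and Q = [Fe²⁺]·P(H₂) / [H⁺]^2 = 0.0174.
E = E° − (0.0592/2) log Q = 0.44 − (0.0592/2)(-1.760) = 0.492 V.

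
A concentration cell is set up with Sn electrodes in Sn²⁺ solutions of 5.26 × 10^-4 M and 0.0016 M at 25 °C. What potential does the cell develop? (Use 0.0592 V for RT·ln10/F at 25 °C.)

Both half-cells are Sn²⁺/Sn, so E°_cell = 0. The concentrated side is the cathode; the cell reaction moves Sn²⁺ from high to low concentration with n = 2.
Q = [Sn²⁺]_dilute/[Sn²⁺]_conc = 5.26 × 10^-4/0.0016 = 0.329.
E = 0 − (0.0592/2) log Q = −(0.0592/2)(-0.483) = 0.0143 V.

0.014 V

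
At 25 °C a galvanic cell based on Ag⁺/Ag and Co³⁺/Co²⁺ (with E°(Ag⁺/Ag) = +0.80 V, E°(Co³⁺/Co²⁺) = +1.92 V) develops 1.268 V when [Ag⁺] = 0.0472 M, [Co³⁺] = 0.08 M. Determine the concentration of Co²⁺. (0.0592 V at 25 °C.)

0.0054 M

From the Nernst equation, log Q = n(E° − E)/0.0592 = 1(1.12 − 1.268)/0.0592 = -2.500, so Q = 0.00316.
With Q = [Ag⁺]·[Co²⁺]/[Co³⁺] and the known concentrations, [Co²⁺] in the numerator gives [Co²⁺] = 0.0054 M.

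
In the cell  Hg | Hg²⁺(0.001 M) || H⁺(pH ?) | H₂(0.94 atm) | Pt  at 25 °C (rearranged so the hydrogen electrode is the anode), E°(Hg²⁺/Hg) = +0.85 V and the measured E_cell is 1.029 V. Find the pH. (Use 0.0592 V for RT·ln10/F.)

E°_cell = 0.85 V and n = 2.
log Q = n(E° − E)/0.0592 = 2×(0.85 − 1.029)/0.0592 = -6.047.
With Q = [H⁺]^2 / ([Hg²⁺]·P(H₂)), solving for [H⁺] gives log[H⁺] = -4.537, so pH = 4.54.

pH = 4.54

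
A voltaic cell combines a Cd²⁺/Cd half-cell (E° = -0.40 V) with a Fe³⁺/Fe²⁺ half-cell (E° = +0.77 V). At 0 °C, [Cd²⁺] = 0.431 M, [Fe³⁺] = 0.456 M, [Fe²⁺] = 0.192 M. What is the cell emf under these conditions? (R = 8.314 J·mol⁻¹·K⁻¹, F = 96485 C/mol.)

The Fe³⁺/Fe²⁺ couple has the higher reduction potential and acts as the cathode, so E°_cell = +0.77 − (-0.40) = 1.17 V.
Balancing electrons gives n = 2; the reaction quotient is Q = [Cd²⁺]·[Fe²⁺]^2/[Fe³⁺]^2 = 0.0764.
E = E° − (RT/nF) ln Q = 1.17 − (8.314×273)/(2×96485) × (-2.572) = 1.170 + 0.030 = 1.200 V.

1.20 V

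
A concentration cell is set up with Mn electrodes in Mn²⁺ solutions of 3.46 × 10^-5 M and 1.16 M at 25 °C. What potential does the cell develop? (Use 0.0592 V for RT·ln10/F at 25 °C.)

0.13 V

Both half-cells are Mn²⁺/Mn, so E°_cell = 0. The concentrated side is the cathode; the cell reaction moves Mn²⁺ from high to low concentration with n = 2.
Q = [Mn²⁺]_dilute/[Mn²⁺]_conc = 3.46 × 10^-5/1.16 = 2.98 × 10^-5.
E = 0 − (0.0592/2) log Q = −(0.0592/2)(-4.525) = 0.1339 V.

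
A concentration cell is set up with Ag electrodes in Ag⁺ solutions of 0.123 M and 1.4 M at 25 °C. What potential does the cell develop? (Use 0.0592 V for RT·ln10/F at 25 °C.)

0.063 V

Both half-cells are Ag⁺/Ag, so E°_cell = 0. The concentrated side is the cathode; the cell reaction moves Ag⁺ from high to low concentration with n = 1.
Q = [Ag⁺]_dilute/[Ag⁺]_conc = 0.123/1.4 = 0.0879.
E = 0 − (0.0592/1) log Q = −(0.0592/1)(-1.056) = 0.0625 V.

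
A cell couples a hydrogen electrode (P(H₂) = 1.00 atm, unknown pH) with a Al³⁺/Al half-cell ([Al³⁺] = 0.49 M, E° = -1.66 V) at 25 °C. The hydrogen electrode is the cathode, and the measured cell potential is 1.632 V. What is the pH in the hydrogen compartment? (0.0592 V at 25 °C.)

E°_cell = 1.66 V and n = 6.
log Q = n(E° − E)/0.0592 = 6×(1.66 − 1.632)/0.0592 = 2.838.
With Q = [Al³⁺]^2·P(H₂)^3 / [H⁺]^6, solving for [H⁺] gives log[H⁺] = -0.576, so pH = 0.58.

pH = 0.58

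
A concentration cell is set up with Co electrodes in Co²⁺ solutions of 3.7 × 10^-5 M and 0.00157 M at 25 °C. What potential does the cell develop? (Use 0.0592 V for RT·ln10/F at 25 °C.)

0.048 V

Both half-cells are Co²⁺/Co, so E°_cell = 0. The concentrated side is the cathode; the cell reaction moves Co²⁺ from high to low concentration with n = 2.
Q = [Co²⁺]_dilute/[Co²⁺]_conc = 3.7 × 10^-5/0.00157 = 0.0236.
E = 0 − (0.0592/2) log Q = −(0.0592/2)(-1.628) = 0.0482 V.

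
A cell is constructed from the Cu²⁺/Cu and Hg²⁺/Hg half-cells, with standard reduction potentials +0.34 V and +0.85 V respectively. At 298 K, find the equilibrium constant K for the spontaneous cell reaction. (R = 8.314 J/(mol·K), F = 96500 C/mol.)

E°_cell = +0.85 − (+0.34) = 0.51 V, with n = 2 electrons transferred.
At equilibrium E = 0, so the Nernst equation gives ln K = nFE°/RT = (2)(96500)(0.51)/((8.314)(298)) = 39.73.
K = e^39.73 = 1.8 × 10^17.

1.8 × 10^17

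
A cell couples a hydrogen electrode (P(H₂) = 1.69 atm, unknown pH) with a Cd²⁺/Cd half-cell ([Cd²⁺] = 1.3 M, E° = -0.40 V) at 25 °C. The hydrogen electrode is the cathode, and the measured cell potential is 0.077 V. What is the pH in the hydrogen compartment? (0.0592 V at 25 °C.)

E°_cell = 0.40 V and n = 2.
log Q = n(E° − E)/0.0592 = 2×(0.40 − 0.077)/0.0592 = 10.912.
With Q = [Cd²⁺]·P(H₂) / [H⁺]^2, solving for [H⁺] gives log[H⁺] = -5.285, so pH = 5.29.

pH = 5.29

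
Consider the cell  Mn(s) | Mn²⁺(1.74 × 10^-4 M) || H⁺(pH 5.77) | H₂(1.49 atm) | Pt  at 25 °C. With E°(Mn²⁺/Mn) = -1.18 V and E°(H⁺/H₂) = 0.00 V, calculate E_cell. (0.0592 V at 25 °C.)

0.94 V

The hydrogen couple is the cathode, so E°_cell = 1.18 V; n = 2.
[H⁺] = 10^(−5.77) = 1.7 × 10^-6 M, and Q = [Mn²⁺]·P(H₂) / [H⁺]^2 = 8.99 × 10^7.
E = E° − (0.0592/2) log Q = 1.18 − (0.0592/2)(7.954) = 0.945 V.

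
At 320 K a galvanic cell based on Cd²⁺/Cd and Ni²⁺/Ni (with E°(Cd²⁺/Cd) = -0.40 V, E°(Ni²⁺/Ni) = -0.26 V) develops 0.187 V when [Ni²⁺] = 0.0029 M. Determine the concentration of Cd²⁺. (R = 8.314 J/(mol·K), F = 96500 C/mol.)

From the Nernst equation, ln Q = nF(E° − E)/RT = 2×96500×(0.14 − 0.187)/(8.314×320) = -3.410, so Q = 0.0331.
With Q = [Cd²⁺]/[Ni²⁺] and the known concentrations, [Cd²⁺] in the numerator gives [Cd²⁺] = 9.6 × 10^-5 M.

9.6 × 10^-5 M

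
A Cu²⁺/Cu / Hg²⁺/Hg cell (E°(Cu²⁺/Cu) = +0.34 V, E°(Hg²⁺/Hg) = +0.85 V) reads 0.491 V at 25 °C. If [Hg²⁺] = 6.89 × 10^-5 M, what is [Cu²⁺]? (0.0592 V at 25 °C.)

From the Nernst equation, log Q = n(E° − E)/0.0592 = 2(0.51 − 0.491)/0.0592 = 0.642, so Q = 4.38.
With Q = [Cu²⁺]/[Hg²⁺] and the known concentrations, [Cu²⁺] in the numerator gives [Cu²⁺] = 3 × 10^-4 M.

3 × 10^-4 M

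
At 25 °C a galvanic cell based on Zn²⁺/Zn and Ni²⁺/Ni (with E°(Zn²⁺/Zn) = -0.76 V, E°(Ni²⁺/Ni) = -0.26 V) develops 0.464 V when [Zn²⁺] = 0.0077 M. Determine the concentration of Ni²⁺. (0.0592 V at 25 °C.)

From the Nernst equation, log Q = n(E° − E)/0.0592 = 2(0.50 − 0.464)/0.0592 = 1.216, so Q = 16.5.
With Q = [Zn²⁺]/[Ni²⁺] and the known concentrations, [Ni²⁺] in the denominator gives [Ni²⁺] = 4.7 × 10^-4 M.

4.7 × 10^-4 M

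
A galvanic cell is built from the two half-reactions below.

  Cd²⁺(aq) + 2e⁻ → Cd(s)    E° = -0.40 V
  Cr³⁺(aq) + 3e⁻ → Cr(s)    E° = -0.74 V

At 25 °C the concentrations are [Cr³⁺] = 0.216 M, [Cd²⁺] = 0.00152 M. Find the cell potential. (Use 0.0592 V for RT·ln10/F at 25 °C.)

0.270 V

The Cd²⁺/Cd couple has the higher reduction potential and acts as the cathode, so E°_cell = -0.40 − (-0.74) = 0.34 V.
Balancing electrons gives n = 6; the reaction quotient is Q = [Cr³⁺]^2/[Cd²⁺]^3 = 1.33 × 10^7.
At 25 °C, E = E° − (0.0592/n) log Q = 0.34 − (0.0592/6)(7.123) = 0.340 − 0.070 = 0.270 V.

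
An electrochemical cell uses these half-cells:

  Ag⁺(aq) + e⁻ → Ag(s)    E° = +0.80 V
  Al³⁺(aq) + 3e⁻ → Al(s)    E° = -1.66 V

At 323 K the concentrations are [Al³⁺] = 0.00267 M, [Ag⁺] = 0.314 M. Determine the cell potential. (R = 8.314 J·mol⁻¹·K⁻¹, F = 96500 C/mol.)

2.48 V

The Ag⁺/Ag couple has the higher reduction potential and acts as the cathode, so E°_cell = +0.80 − (-1.66) = 2.46 V.
Balancing electrons gives n = 3; the reaction quotient is Q = [Al³⁺]/[Ag⁺]^3 = 0.0862.
E = E° − (RT/nF) ln Q = 2.46 − (8.314×323)/(3×96500) × (-2.451) = 2.460 + 0.023 = 2.483 V.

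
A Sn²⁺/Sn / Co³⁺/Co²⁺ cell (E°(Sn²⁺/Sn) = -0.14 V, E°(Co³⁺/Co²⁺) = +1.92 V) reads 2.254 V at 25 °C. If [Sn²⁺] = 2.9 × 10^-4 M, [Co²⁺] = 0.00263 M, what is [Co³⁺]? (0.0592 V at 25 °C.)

From the Nernst equation, log Q = n(E° − E)/0.0592 = 2(2.06 − 2.254)/0.0592 = -6.554, so Q = 2.79 × 10^-7.
With Q = [Sn²⁺]·[Co²⁺]^2/[Co³⁺]^2 and the known concentrations, [Co³⁺]^2 in the denominator gives [Co³⁺] = 0.085 M.

0.085 M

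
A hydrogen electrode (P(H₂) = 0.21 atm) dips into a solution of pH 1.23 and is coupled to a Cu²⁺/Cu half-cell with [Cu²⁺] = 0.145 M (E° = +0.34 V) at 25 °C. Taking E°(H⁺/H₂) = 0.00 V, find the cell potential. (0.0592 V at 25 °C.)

0.37 V

The Cu²⁺/Cu couple is the cathode, so E°_cell = 0.34 V; n = 2.
[H⁺] = 10^(−1.23) = 0.059 M, and Q = [H⁺]^2 / ([Cu²⁺]·P(H₂)) = 0.114.
E = E° − (0.0592/2) log Q = 0.34 − (0.0592/2)(-0.944) = 0.368 V.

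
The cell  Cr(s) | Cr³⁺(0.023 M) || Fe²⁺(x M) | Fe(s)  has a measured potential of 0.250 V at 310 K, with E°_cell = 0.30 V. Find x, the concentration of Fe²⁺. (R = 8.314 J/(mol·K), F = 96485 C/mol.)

0.0019 M

From the Nernst equation, ln Q = nF(E° − E)/RT = 6×96485×(0.30 − 0.250)/(8.314×310) = 11.231, so Q = 7.54 × 10^4.
With Q = [Cr³⁺]^2/[Fe²⁺]^3 and the known concentrations, [Fe²⁺]^3 in the denominator gives [Fe²⁺] = 0.0019 M.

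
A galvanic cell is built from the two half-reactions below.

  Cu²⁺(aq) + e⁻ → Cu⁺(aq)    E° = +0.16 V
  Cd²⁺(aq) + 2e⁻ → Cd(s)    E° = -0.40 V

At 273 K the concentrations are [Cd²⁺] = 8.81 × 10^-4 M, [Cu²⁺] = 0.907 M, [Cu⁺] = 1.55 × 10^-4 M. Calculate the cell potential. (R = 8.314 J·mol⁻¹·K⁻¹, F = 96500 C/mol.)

The Cu²⁺/Cu⁺ couple has the higher reduction potential and acts as the cathode, so E°_cell = +0.16 − (-0.40) = 0.56 V.
Balancing electrons gives n = 2; the reaction quotient is Q = [Cd²⁺]·[Cu⁺]^2/[Cu²⁺]^2 = 2.57 × 10^-11.
E = E° − (RT/nF) ln Q = 0.56 − (8.314×273)/(2×96500) × (-24.383) = 0.560 + 0.287 = 0.847 V.

0.847 V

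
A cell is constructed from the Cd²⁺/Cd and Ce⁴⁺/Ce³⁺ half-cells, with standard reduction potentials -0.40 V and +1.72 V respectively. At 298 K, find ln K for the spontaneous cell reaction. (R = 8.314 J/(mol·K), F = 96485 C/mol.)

ln K = 165.1

E°_cell = +1.72 − (-0.40) = 2.12 V, with n = 2 electrons transferred.
At equilibrium E = 0, so the Nernst equation gives ln K = nFE°/RT = (2)(96485)(2.12)/((8.314)(298)) = 165.12.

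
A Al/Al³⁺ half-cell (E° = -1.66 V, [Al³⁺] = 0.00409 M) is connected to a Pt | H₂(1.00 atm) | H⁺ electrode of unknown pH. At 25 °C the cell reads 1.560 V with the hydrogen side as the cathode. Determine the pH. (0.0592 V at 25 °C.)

pH = 2.49

E°_cell = 1.66 V and n = 6.
log Q = n(E° − E)/0.0592 = 6×(1.66 − 1.560)/0.0592 = 10.135.
With Q = [Al³⁺]^2·P(H₂)^3 / [H⁺]^6, solving for [H⁺] gives log[H⁺] = -2.485, so pH = 2.49.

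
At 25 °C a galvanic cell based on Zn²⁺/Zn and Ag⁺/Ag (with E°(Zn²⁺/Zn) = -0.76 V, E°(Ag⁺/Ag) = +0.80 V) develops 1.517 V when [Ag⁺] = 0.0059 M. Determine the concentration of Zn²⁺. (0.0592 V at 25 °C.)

9.9 × 10^-4 M

From the Nernst equation, log Q = n(E° − E)/0.0592 = 2(1.56 − 1.517)/0.0592 = 1.453, so Q = 28.4.
With Q = [Zn²⁺]/[Ag⁺]^2 and the known concentrations, [Zn²⁺] in the numerator gives [Zn²⁺] = 9.9 × 10^-4 M.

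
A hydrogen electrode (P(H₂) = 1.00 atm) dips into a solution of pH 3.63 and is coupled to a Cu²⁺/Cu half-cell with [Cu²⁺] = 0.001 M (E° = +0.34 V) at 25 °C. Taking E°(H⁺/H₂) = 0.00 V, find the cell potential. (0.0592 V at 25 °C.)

0.47 V

The Cu²⁺/Cu couple is the cathode, so E°_cell = 0.34 V; n = 2.
[H⁺] = 10^(−3.63) = 2.3 × 10^-4 M, and Q = [H⁺]^2 / ([Cu²⁺]·P(H₂)) = 5.5 × 10^-5.
E = E° − (0.0592/2) log Q = 0.34 − (0.0592/2)(-4.260) = 0.466 V.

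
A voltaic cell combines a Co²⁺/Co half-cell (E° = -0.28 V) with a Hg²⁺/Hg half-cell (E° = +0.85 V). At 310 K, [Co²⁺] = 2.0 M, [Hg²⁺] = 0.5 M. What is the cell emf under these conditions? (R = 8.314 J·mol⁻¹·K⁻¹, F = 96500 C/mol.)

The Hg²⁺/Hg couple has the higher reduction potential and acts as the cathode, so E°_cell = +0.85 − (-0.28) = 1.13 V.
Balancing electrons gives n = 2; the reaction quotient is Q = [Co²⁺]/[Hg²⁺] = 4.00.
E = E° − (RT/nF) ln Q = 1.13 − (8.314×310)/(2×96500) × (1.386) = 1.130 − 0.019 = 1.111 V.

1.11 V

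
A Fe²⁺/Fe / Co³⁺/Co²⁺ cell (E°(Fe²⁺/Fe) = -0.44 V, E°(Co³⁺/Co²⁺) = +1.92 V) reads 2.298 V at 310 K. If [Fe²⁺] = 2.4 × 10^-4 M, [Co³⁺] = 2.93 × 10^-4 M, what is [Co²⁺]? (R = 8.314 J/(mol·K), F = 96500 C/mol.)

0.19 M

From the Nernst equation, ln Q = nF(E° − E)/RT = 2×96500×(2.36 − 2.298)/(8.314×310) = 4.643, so Q = 104.
With Q = [Fe²⁺]·[Co²⁺]^2/[Co³⁺]^2 and the known concentrations, [Co²⁺]^2 in the numerator gives [Co²⁺] = 0.19 M.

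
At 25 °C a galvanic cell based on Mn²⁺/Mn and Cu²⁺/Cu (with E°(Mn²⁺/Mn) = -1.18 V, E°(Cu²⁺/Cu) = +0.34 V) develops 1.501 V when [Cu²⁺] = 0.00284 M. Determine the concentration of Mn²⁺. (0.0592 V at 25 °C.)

0.012 M

From the Nernst equation, log Q = n(E° − E)/0.0592 = 2(1.52 − 1.501)/0.0592 = 0.642, so Q = 4.38.
With Q = [Mn²⁺]/[Cu²⁺] and the known concentrations, [Mn²⁺] in the numerator gives [Mn²⁺] = 0.012 M.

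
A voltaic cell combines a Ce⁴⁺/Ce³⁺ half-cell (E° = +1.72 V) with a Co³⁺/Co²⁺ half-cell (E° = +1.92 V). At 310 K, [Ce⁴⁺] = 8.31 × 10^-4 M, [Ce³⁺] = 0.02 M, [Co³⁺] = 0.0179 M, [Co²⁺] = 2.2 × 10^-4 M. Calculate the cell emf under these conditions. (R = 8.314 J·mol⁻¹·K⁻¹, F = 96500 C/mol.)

0.402 V

The Co³⁺/Co²⁺ couple has the higher reduction potential and acts as the cathode, so E°_cell = +1.92 − (+1.72) = 0.20 V.
Balancing electrons gives n = 1; the reaction quotient is Q = [Ce⁴⁺]·[Co²⁺]/([Ce³⁺]·[Co³⁺]) = 5.11 × 10^-4.
E = E° − (RT/nF) ln Q = 0.20 − (8.314×310)/(1×96500) × (-7.580) = 0.200 + 0.202 = 0.402 V.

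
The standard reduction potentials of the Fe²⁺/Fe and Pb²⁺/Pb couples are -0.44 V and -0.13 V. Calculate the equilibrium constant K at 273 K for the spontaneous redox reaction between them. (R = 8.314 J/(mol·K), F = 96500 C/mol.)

E°_cell = -0.13 − (-0.44) = 0.31 V, with n = 2 electrons transferred.
At equilibrium E = 0, so the Nernst equation gives ln K = nFE°/RT = (2)(96500)(0.31)/((8.314)(273)) = 26.36.
K = e^26.36 = 2.8 × 10^11.

2.8 × 10^11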